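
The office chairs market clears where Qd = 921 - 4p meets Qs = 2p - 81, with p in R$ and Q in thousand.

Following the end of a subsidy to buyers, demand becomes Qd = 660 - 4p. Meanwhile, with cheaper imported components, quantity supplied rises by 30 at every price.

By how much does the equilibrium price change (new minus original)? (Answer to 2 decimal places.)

-48.50

Before the shock: 921 - 4p = 2p - 81 ⇒ 1002 = 6p ⇒ p = 167, Q = 253.
After the shift, demand is Qd = 660 - 4p and supply is Qs = 2p - 51.
Clearing the new market: 660 - 4p = 2p - 51, so p = 118.5 and Q = 186.
Δp = 118.5 − 167 = -48.50.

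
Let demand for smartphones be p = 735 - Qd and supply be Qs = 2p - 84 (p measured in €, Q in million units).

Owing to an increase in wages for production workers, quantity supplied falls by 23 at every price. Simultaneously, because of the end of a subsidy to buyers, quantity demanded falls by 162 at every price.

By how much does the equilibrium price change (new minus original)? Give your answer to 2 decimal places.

-46.33

Solve the original market: 735 - p = 2p - 84, hence p = 273 and Q = 462.
The new curves are Qd = 573 - p (demand) and Qs = 2p - 107 (supply).
New equilibrium: 573 - p = 2p - 107 ⇒ 680 = 3p ⇒ p = 680/3 ≈ 226.6667, Q = 1039/3 ≈ 346.3333.
Δp = 226.6667 − 273 = -46.33.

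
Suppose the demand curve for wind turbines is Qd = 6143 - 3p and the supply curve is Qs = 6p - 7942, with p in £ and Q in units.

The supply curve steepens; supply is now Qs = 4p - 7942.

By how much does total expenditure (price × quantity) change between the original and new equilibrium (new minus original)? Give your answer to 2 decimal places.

Initially, 6143 - 3p = 6p - 7942, so 14085 = 9p and p = 1565, Q = 1448.
The new curves are Qd = 6143 - 3p (demand) and Qs = 4p - 7942 (supply).
Setting them equal: 6143 - 3p = 4p - 7942 → 14085 = 7p, so p = 14085/7 ≈ 2012.1429 and Q = 746/7 ≈ 106.5714.
Expenditure moves from 1565×1448 = 2266120 to 2012.1429×106.5714 = 214436.9388; change = -2051683.06.

-2051683.06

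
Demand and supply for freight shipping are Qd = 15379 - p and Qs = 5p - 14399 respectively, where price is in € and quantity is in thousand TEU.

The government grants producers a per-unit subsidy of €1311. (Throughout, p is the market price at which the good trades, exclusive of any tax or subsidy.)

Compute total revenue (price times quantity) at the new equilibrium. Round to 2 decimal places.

44543649.25

Solve the original market: 15379 - p = 5p - 14399, hence p = 4963 and Q = 10416.
Since sellers receive the price plus the subsidy, the effective supply curve becomes Qs = 5p - 7844.
Equate the new curves: 15379 - p = 5p - 7844, giving 23223 = 6p, p = 3870.5, Q = 11508.5.
New expenditure = 3870.5 × 11508.5 = 44543649.25.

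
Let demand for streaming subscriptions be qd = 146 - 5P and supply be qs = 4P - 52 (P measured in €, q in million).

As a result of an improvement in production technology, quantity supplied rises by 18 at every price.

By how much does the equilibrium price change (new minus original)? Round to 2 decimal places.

Initially, 146 - 5P = 4P - 52, so 198 = 9P and P = 22, q = 36.
The new curves are qd = 146 - 5P (demand) and qs = 4P - 34 (supply).
Clearing the new market: 146 - 5P = 4P - 34, so P = 20 and q = 46.
ΔP = 20 − 22 = -2.00.

-2.00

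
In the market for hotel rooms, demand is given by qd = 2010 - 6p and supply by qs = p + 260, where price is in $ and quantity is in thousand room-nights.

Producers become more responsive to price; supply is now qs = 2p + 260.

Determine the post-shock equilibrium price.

218.75

Solve the original market: 2010 - 6p = p + 260, hence p = 250 and q = 510.
The shock moves the curves to qd = 2010 - 6p and qs = 2p + 260.
New equilibrium: 2010 - 6p = 2p + 260 ⇒ 1750 = 8p ⇒ p = 218.75, q = 697.5.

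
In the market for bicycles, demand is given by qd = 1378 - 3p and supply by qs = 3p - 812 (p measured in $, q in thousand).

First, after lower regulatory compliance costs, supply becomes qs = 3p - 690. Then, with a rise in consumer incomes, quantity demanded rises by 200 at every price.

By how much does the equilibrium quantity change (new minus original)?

+161

Before the shock: 1378 - 3p = 3p - 812 ⇒ 2190 = 6p ⇒ p = 365, q = 283.
The new curves are qd = 1578 - 3p (demand) and qs = 3p - 690 (supply).
Setting them equal: 1578 - 3p = 3p - 690 → 2268 = 6p, so p = 378 and q = 444.
Δq = 444 − 283 = +161.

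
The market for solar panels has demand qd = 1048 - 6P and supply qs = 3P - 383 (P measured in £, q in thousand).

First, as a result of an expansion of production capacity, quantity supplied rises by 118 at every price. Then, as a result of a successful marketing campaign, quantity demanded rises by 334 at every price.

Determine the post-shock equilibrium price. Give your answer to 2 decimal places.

183.00

Solve the original market: 1048 - 6P = 3P - 383, hence P = 159 and q = 94.
The new curves are qd = 1382 - 6P (demand) and qs = 3P - 265 (supply).
Equate the new curves: 1382 - 6P = 3P - 265, giving 1647 = 9P, P = 183, q = 284.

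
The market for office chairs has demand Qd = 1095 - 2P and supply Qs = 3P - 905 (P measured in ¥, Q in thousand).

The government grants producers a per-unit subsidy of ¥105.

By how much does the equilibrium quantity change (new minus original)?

Before the shock: 1095 - 2P = 3P - 905 ⇒ 2000 = 5P ⇒ P = 400, Q = 295.
Since sellers receive the price plus the subsidy, the effective supply curve becomes Qs = 3P - 590.
Equate the new curves: 1095 - 2P = 3P - 590, giving 1685 = 5P, P = 337, Q = 421.
ΔQ = 421 − 295 = +126.

+126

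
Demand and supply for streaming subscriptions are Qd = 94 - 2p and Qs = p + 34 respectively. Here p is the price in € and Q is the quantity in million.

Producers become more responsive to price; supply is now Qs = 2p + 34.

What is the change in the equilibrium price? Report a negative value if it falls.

-5

Original equilibrium: 94 - 2p = p + 34 gives 60 = 3p, so p = 20 and Q = 54.
The new curves are Qd = 94 - 2p (demand) and Qs = 2p + 34 (supply).
Equate the new curves: 94 - 2p = 2p + 34, giving 60 = 4p, p = 15, Q = 64.
Δp = 15 − 20 = -5.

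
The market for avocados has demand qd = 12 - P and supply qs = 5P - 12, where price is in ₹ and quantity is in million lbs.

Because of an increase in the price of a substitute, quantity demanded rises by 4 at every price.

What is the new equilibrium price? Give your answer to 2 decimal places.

4.67

Initially, 12 - P = 5P - 12, so 24 = 6P and P = 4, q = 8.
With the change applied: demand qd = 16 - P, supply qs = 5P - 12.
Clearing the new market: 16 - P = 5P - 12, so P = 14/3 ≈ 4.6667 and q = 34/3 ≈ 11.3333.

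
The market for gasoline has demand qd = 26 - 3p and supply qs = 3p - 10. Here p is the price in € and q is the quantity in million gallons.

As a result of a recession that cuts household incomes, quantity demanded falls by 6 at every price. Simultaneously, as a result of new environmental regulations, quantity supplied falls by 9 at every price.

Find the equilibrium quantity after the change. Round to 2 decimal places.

Original equilibrium: 26 - 3p = 3p - 10 gives 36 = 6p, so p = 6 and q = 8.
With the change applied: demand qd = 20 - 3p, supply qs = 3p - 19.
Setting them equal: 20 - 3p = 3p - 19 → 39 = 6p, so p = 6.5 and q = 0.5.

0.50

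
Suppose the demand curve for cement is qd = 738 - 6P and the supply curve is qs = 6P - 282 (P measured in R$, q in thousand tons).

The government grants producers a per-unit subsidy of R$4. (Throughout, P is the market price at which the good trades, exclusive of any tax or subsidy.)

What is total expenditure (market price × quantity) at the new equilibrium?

Before the shock: 738 - 6P = 6P - 282 ⇒ 1020 = 12P ⇒ P = 85, q = 228.
Since sellers receive the price plus the subsidy, the effective supply curve becomes qs = 6P - 258.
Clearing the new market: 738 - 6P = 6P - 258, so P = 83 and q = 240.
New expenditure = 83 × 240 = 19920.

19920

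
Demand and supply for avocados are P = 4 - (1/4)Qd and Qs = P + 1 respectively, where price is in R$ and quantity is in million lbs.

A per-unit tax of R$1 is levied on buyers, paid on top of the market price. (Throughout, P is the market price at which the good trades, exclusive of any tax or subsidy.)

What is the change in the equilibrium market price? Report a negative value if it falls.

-0.8

Original equilibrium: 16 - 4P = P + 1 gives 15 = 5P, so P = 3 and Q = 4.
Since buyers pay the price plus the tax, the effective demand curve becomes Qd = 12 - 4P.
Setting them equal: 12 - 4P = P + 1 → 11 = 5P, so P = 2.2 and Q = 3.2.
ΔP = 2.2 − 3 = -0.8.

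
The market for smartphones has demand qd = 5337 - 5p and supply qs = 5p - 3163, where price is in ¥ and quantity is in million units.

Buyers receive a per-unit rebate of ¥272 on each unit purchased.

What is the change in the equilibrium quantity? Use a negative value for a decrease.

+680

Solve the original market: 5337 - 5p = 5p - 3163, hence p = 850 and q = 1087.
Since buyers' out-of-pocket price is the market price minus the rebate, the effective demand curve becomes qd = 6697 - 5p.
Equate the new curves: 6697 - 5p = 5p - 3163, giving 9860 = 10p, p = 986, q = 1767.
Δq = 1767 − 1087 = +680.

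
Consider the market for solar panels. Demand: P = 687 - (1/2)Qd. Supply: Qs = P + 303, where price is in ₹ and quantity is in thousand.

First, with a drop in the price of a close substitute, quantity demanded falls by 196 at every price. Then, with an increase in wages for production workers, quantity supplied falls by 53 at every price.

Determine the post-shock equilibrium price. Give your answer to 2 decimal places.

309.33

Initially, 1374 - 2P = P + 303, so 1071 = 3P and P = 357, Q = 660.
The shock moves the curves to Qd = 1178 - 2P and Qs = P + 250.
New equilibrium: 1178 - 2P = P + 250 ⇒ 928 = 3P ⇒ P = 928/3 ≈ 309.3333, Q = 1678/3 ≈ 559.3333.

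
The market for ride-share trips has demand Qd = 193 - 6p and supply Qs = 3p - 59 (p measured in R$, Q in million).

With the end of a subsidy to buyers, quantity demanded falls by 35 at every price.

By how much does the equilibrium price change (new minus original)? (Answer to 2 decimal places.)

Before the shock: 193 - 6p = 3p - 59 ⇒ 252 = 9p ⇒ p = 28, Q = 25.
The new curves are Qd = 158 - 6p (demand) and Qs = 3p - 59 (supply).
New equilibrium: 158 - 6p = 3p - 59 ⇒ 217 = 9p ⇒ p = 217/9 ≈ 24.1111, Q = 40/3 ≈ 13.3333.
Δp = 24.1111 − 28 = -3.89.

-3.89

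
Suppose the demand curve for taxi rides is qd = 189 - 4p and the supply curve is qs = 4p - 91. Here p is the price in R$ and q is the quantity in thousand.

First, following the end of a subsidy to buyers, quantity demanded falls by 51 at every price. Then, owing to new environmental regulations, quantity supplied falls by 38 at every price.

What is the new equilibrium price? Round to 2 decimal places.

Before the shock: 189 - 4p = 4p - 91 ⇒ 280 = 8p ⇒ p = 35, q = 49.
The new curves are qd = 138 - 4p (demand) and qs = 4p - 129 (supply).
New equilibrium: 138 - 4p = 4p - 129 ⇒ 267 = 8p ⇒ p = 33.375, q = 4.5.

33.38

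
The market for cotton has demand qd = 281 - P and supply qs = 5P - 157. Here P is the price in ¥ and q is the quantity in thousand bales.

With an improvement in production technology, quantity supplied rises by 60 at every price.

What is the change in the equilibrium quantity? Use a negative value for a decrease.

Before the shock: 281 - P = 5P - 157 ⇒ 438 = 6P ⇒ P = 73, q = 208.
The new curves are qd = 281 - P (demand) and qs = 5P - 97 (supply).
Equate the new curves: 281 - P = 5P - 97, giving 378 = 6P, P = 63, q = 218.
Δq = 218 − 208 = +10.

+10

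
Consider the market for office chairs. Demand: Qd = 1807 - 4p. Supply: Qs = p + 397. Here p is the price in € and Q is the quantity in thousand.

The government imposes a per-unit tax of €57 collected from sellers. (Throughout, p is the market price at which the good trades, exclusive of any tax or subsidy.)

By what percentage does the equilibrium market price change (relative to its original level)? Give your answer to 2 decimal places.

+4.04

Initially, 1807 - 4p = p + 397, so 1410 = 5p and p = 282, Q = 679.
Since sellers keep the price net of the tax, the effective supply curve becomes Qs = p + 340.
Setting them equal: 1807 - 4p = p + 340 → 1467 = 5p, so p = 293.4 and Q = 633.4.
%Δp = (293.4 − 282) / 282 × 100 = +4.04%.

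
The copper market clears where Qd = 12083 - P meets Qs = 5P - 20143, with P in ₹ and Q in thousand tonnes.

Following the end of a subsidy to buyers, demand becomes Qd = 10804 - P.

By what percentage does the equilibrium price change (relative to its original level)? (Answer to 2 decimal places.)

Solve the original market: 12083 - P = 5P - 20143, hence P = 5371 and Q = 6712.
The new curves are Qd = 10804 - P (demand) and Qs = 5P - 20143 (supply).
New equilibrium: 10804 - P = 5P - 20143 ⇒ 30947 = 6P ⇒ P = 30947/6 ≈ 5157.8333, Q = 33877/6 ≈ 5646.1667.
%ΔP = (5157.8333 − 5371) / 5371 × 100 = -3.97%.

-3.97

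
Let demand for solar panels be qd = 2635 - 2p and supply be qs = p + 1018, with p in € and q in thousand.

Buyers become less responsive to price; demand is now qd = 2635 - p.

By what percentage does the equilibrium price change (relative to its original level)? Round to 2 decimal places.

+50.00

Before the shock: 2635 - 2p = p + 1018 ⇒ 1617 = 3p ⇒ p = 539, q = 1557.
The shock moves the curves to qd = 2635 - p and qs = p + 1018.
Clearing the new market: 2635 - p = p + 1018, so p = 808.5 and q = 1826.5.
%Δp = (808.5 − 539) / 539 × 100 = +50.00%.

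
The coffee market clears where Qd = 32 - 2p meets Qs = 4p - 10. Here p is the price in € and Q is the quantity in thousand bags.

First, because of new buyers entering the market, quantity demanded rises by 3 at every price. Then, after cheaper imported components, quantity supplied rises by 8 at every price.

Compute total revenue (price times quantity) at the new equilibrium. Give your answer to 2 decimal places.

Before the shock: 32 - 2p = 4p - 10 ⇒ 42 = 6p ⇒ p = 7, Q = 18.
With the change applied: demand Qd = 35 - 2p, supply Qs = 4p - 2.
Setting them equal: 35 - 2p = 4p - 2 → 37 = 6p, so p = 37/6 ≈ 6.1667 and Q = 68/3 ≈ 22.6667.
New expenditure = 6.1667 × 22.6667 = 139.78.

139.78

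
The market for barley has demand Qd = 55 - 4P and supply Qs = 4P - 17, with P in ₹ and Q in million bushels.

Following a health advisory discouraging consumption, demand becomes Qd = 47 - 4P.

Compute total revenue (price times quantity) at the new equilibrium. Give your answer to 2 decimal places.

Original equilibrium: 55 - 4P = 4P - 17 gives 72 = 8P, so P = 9 and Q = 19.
The new curves are Qd = 47 - 4P (demand) and Qs = 4P - 17 (supply).
Setting them equal: 47 - 4P = 4P - 17 → 64 = 8P, so P = 8 and Q = 15.
New expenditure = 8 × 15 = 120.00.

120.00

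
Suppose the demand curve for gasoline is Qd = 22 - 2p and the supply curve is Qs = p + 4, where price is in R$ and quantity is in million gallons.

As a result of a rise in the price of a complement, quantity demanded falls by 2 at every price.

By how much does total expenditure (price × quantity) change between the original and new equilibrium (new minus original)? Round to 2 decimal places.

Original equilibrium: 22 - 2p = p + 4 gives 18 = 3p, so p = 6 and Q = 10.
The new curves are Qd = 20 - 2p (demand) and Qs = p + 4 (supply).
New equilibrium: 20 - 2p = p + 4 ⇒ 16 = 3p ⇒ p = 16/3 ≈ 5.3333, Q = 28/3 ≈ 9.3333.
Expenditure moves from 6×10 = 60 to 5.3333×9.3333 = 49.7778; change = -10.22.

-10.22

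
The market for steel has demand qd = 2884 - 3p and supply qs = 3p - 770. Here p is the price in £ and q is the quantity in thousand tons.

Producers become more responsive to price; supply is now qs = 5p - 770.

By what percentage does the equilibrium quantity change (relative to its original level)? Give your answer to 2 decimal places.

+43.21

Solve the original market: 2884 - 3p = 3p - 770, hence p = 609 and q = 1057.
After the shift, demand is qd = 2884 - 3p and supply is qs = 5p - 770.
Equate the new curves: 2884 - 3p = 5p - 770, giving 3654 = 8p, p = 456.75, q = 1513.75.
%Δq = (1513.75 − 1057) / 1057 × 100 = +43.21%.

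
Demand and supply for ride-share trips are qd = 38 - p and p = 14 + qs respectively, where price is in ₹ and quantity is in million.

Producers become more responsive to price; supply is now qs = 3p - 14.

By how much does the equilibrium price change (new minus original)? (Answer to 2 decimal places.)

Solve the original market: 38 - p = p - 14, hence p = 26 and q = 12.
After the shift, demand is qd = 38 - p and supply is qs = 3p - 14.
Setting them equal: 38 - p = 3p - 14 → 52 = 4p, so p = 13 and q = 25.
Δp = 13 − 26 = -13.00.

-13.00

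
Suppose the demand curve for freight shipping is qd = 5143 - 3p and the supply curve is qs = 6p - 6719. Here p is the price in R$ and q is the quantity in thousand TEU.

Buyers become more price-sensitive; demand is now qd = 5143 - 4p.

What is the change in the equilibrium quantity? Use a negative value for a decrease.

-790.8

Before the shock: 5143 - 3p = 6p - 6719 ⇒ 11862 = 9p ⇒ p = 1318, q = 1189.
With the change applied: demand qd = 5143 - 4p, supply qs = 6p - 6719.
Equate the new curves: 5143 - 4p = 6p - 6719, giving 11862 = 10p, p = 1186.2, q = 398.2.
Δq = 398.2 − 1189 = -790.8.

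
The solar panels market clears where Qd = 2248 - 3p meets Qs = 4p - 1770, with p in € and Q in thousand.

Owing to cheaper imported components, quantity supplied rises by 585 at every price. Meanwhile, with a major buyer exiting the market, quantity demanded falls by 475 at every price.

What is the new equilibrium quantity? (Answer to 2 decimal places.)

Before the shock: 2248 - 3p = 4p - 1770 ⇒ 4018 = 7p ⇒ p = 574, Q = 526.
With the change applied: demand Qd = 1773 - 3p, supply Qs = 4p - 1185.
Clearing the new market: 1773 - 3p = 4p - 1185, so p = 2958/7 ≈ 422.5714 and Q = 3537/7 ≈ 505.2857.

505.29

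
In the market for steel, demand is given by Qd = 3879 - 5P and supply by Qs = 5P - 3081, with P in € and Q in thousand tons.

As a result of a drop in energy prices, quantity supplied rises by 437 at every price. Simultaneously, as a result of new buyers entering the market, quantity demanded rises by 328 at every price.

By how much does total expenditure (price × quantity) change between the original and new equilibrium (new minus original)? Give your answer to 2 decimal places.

+257701.65

Before the shock: 3879 - 5P = 5P - 3081 ⇒ 6960 = 10P ⇒ P = 696, Q = 399.
The shock moves the curves to Qd = 4207 - 5P and Qs = 5P - 2644.
Equate the new curves: 4207 - 5P = 5P - 2644, giving 6851 = 10P, P = 685.1, Q = 781.5.
Expenditure moves from 696×399 = 277704 to 685.1×781.5 = 535405.65; change = +257701.65.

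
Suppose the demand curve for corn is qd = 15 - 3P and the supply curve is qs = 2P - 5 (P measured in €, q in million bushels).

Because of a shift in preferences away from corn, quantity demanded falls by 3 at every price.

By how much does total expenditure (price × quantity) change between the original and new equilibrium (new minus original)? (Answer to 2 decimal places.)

-5.88

Initially, 15 - 3P = 2P - 5, so 20 = 5P and P = 4, q = 3.
The new curves are qd = 12 - 3P (demand) and qs = 2P - 5 (supply).
Equate the new curves: 12 - 3P = 2P - 5, giving 17 = 5P, P = 3.4, q = 1.8.
Expenditure moves from 4×3 = 12 to 3.4×1.8 = 6.12; change = -5.88.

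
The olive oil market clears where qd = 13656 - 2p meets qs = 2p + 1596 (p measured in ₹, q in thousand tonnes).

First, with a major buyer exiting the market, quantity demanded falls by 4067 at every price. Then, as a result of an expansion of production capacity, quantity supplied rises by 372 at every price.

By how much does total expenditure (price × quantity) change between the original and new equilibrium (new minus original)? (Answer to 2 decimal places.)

Initially, 13656 - 2p = 2p + 1596, so 12060 = 4p and p = 3015, q = 7626.
The shock moves the curves to qd = 9589 - 2p and qs = 2p + 1968.
Clearing the new market: 9589 - 2p = 2p + 1968, so p = 1905.25 and q = 5778.5.
Expenditure moves from 3015×7626 = 22992390 to 1905.25×5778.5 = 11009487.125; change = -11982902.88.

-11982902.88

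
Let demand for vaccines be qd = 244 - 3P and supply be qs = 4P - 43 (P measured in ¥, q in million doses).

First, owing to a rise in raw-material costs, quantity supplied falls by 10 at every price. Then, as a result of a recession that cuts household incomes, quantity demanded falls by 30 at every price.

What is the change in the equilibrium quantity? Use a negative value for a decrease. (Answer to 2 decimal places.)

-21.43

Solve the original market: 244 - 3P = 4P - 43, hence P = 41 and q = 121.
With the change applied: demand qd = 214 - 3P, supply qs = 4P - 53.
New equilibrium: 214 - 3P = 4P - 53 ⇒ 267 = 7P ⇒ P = 267/7 ≈ 38.1429, q = 697/7 ≈ 99.5714.
Δq = 99.5714 − 121 = -21.43.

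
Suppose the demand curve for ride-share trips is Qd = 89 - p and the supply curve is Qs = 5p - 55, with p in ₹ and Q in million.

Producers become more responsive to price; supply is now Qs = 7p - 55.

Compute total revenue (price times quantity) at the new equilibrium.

1278

Before the shock: 89 - p = 5p - 55 ⇒ 144 = 6p ⇒ p = 24, Q = 65.
The shock moves the curves to Qd = 89 - p and Qs = 7p - 55.
Clearing the new market: 89 - p = 7p - 55, so p = 18 and Q = 71.
New expenditure = 18 × 71 = 1278.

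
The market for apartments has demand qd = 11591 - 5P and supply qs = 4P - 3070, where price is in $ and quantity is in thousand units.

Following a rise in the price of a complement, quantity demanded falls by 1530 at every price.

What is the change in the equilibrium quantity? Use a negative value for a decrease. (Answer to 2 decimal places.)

Initially, 11591 - 5P = 4P - 3070, so 14661 = 9P and P = 1629, q = 3446.
With the change applied: demand qd = 10061 - 5P, supply qs = 4P - 3070.
Setting them equal: 10061 - 5P = 4P - 3070 → 13131 = 9P, so P = 1459 and q = 2766.
Δq = 2766 − 3446 = -680.00.

-680.00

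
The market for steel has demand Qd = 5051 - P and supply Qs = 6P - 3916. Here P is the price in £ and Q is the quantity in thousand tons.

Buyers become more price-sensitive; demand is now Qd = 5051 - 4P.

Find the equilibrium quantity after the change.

1464.2

Before the shock: 5051 - P = 6P - 3916 ⇒ 8967 = 7P ⇒ P = 1281, Q = 3770.
After the shift, demand is Qd = 5051 - 4P and supply is Qs = 6P - 3916.
New equilibrium: 5051 - 4P = 6P - 3916 ⇒ 8967 = 10P ⇒ P = 896.7, Q = 1464.2.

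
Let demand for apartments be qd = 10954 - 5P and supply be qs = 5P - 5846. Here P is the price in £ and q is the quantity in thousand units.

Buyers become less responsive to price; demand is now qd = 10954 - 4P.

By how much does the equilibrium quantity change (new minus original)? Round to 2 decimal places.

Original equilibrium: 10954 - 5P = 5P - 5846 gives 16800 = 10P, so P = 1680 and q = 2554.
The new curves are qd = 10954 - 4P (demand) and qs = 5P - 5846 (supply).
Equate the new curves: 10954 - 4P = 5P - 5846, giving 16800 = 9P, P = 5600/3 ≈ 1866.6667, q = 10462/3 ≈ 3487.3333.
Δq = 3487.3333 − 2554 = +933.33.

+933.33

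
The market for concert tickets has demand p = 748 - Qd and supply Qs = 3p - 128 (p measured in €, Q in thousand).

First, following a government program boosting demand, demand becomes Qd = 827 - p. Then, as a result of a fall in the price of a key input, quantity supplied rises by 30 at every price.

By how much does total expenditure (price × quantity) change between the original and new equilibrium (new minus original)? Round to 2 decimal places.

Initially, 748 - p = 3p - 128, so 876 = 4p and p = 219, Q = 529.
The shock moves the curves to Qd = 827 - p and Qs = 3p - 98.
Setting them equal: 827 - p = 3p - 98 → 925 = 4p, so p = 231.25 and Q = 595.75.
Expenditure moves from 219×529 = 115851 to 231.25×595.75 = 137767.1875; change = +21916.19.

+21916.19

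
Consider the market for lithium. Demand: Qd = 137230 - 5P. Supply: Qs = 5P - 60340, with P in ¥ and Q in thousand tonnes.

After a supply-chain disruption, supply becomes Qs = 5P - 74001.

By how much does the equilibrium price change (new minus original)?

Initially, 137230 - 5P = 5P - 60340, so 197570 = 10P and P = 19757, Q = 38445.
The new curves are Qd = 137230 - 5P (demand) and Qs = 5P - 74001 (supply).
Equate the new curves: 137230 - 5P = 5P - 74001, giving 211231 = 10P, P = 21123.1, Q = 31614.5.
ΔP = 21123.1 − 19757 = +1366.1.

+1366.1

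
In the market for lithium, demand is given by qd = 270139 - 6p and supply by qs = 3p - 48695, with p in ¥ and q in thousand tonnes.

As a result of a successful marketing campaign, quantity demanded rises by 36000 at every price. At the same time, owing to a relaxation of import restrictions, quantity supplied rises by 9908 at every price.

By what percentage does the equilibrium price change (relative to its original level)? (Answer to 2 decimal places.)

Initially, 270139 - 6p = 3p - 48695, so 318834 = 9p and p = 35426, q = 57583.
The shock moves the curves to qd = 306139 - 6p and qs = 3p - 38787.
Clearing the new market: 306139 - 6p = 3p - 38787, so p = 344926/9 ≈ 38325.1111 and q = 228565/3 ≈ 76188.3333.
%Δp = (38325.1111 − 35426) / 35426 × 100 = +8.18%.

+8.18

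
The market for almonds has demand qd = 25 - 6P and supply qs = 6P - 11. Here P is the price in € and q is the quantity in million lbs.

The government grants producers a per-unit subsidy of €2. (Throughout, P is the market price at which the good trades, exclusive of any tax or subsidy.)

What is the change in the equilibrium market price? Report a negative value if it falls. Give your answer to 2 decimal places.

-1.00

Solve the original market: 25 - 6P = 6P - 11, hence P = 3 and q = 7.
Since sellers receive the price plus the subsidy, the effective supply curve becomes qs = 6P + 1.
Clearing the new market: 25 - 6P = 6P + 1, so P = 2 and q = 13.
ΔP = 2 − 3 = -1.00.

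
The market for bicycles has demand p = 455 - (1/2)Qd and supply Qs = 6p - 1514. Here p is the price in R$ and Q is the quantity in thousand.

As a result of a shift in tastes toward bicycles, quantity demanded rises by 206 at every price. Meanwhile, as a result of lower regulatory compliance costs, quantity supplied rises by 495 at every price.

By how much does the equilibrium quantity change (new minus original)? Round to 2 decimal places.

+278.25

Initially, 910 - 2p = 6p - 1514, so 2424 = 8p and p = 303, Q = 304.
With the change applied: demand Qd = 1116 - 2p, supply Qs = 6p - 1019.
Equate the new curves: 1116 - 2p = 6p - 1019, giving 2135 = 8p, p = 266.875, Q = 582.25.
ΔQ = 582.25 − 304 = +278.25.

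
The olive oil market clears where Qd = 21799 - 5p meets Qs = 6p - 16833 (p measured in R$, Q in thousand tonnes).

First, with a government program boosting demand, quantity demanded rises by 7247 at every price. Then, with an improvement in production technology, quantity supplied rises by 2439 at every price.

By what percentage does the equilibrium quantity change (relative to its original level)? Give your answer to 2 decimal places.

+119.40

Initially, 21799 - 5p = 6p - 16833, so 38632 = 11p and p = 3512, Q = 4239.
After the shift, demand is Qd = 29046 - 5p and supply is Qs = 6p - 14394.
Equate the new curves: 29046 - 5p = 6p - 14394, giving 43440 = 11p, p = 43440/11 ≈ 3949.0909, Q = 102306/11 ≈ 9300.5455.
%ΔQ = (9300.5455 − 4239) / 4239 × 100 = +119.40%.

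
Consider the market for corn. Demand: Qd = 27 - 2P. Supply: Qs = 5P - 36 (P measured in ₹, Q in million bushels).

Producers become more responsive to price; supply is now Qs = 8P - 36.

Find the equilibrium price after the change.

Solve the original market: 27 - 2P = 5P - 36, hence P = 9 and Q = 9.
With the change applied: demand Qd = 27 - 2P, supply Qs = 8P - 36.
Setting them equal: 27 - 2P = 8P - 36 → 63 = 10P, so P = 6.3 and Q = 14.4.

6.3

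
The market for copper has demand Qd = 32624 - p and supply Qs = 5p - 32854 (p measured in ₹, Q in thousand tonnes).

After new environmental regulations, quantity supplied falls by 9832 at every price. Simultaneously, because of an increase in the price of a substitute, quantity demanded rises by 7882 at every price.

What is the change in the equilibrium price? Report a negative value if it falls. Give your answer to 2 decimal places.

+2952.33

Solve the original market: 32624 - p = 5p - 32854, hence p = 10913 and Q = 21711.
The shock moves the curves to Qd = 40506 - p and Qs = 5p - 42686.
Equate the new curves: 40506 - p = 5p - 42686, giving 83192 = 6p, p = 41596/3 ≈ 13865.3333, Q = 79922/3 ≈ 26640.6667.
Δp = 13865.3333 − 10913 = +2952.33.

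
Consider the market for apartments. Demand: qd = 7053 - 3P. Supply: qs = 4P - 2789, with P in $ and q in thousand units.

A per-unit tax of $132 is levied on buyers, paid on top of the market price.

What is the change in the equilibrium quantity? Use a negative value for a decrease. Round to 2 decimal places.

-226.29

Solve the original market: 7053 - 3P = 4P - 2789, hence P = 1406 and q = 2835.
Since buyers pay the price plus the tax, the effective demand curve becomes qd = 6657 - 3P.
Clearing the new market: 6657 - 3P = 4P - 2789, so P = 9446/7 ≈ 1349.4286 and q = 18261/7 ≈ 2608.7143.
Δq = 2608.7143 − 2835 = -226.29.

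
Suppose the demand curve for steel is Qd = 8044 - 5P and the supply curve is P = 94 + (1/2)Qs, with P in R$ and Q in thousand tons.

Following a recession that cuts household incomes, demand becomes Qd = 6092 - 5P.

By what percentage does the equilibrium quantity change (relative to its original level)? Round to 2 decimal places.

-25.77

Solve the original market: 8044 - 5P = 2P - 188, hence P = 1176 and Q = 2164.
After the shift, demand is Qd = 6092 - 5P and supply is Qs = 2P - 188.
Equate the new curves: 6092 - 5P = 2P - 188, giving 6280 = 7P, P = 6280/7 ≈ 897.1429, Q = 11244/7 ≈ 1606.2857.
%ΔQ = (1606.2857 − 2164) / 2164 × 100 = -25.77%.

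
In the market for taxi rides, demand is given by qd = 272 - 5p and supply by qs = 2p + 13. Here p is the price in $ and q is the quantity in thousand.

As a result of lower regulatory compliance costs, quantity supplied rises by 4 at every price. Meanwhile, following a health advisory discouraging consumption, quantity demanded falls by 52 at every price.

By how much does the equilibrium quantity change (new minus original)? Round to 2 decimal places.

Initially, 272 - 5p = 2p + 13, so 259 = 7p and p = 37, q = 87.
With the change applied: demand qd = 220 - 5p, supply qs = 2p + 17.
Equate the new curves: 220 - 5p = 2p + 17, giving 203 = 7p, p = 29, q = 75.
Δq = 75 − 87 = -12.00.

-12.00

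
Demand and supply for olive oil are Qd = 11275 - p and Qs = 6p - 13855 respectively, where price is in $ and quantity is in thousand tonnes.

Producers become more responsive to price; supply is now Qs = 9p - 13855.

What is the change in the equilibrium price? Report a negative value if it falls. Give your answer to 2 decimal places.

-1077.00

Before the shock: 11275 - p = 6p - 13855 ⇒ 25130 = 7p ⇒ p = 3590, Q = 7685.
With the change applied: demand Qd = 11275 - p, supply Qs = 9p - 13855.
Clearing the new market: 11275 - p = 9p - 13855, so p = 2513 and Q = 8762.
Δp = 2513 − 3590 = -1077.00.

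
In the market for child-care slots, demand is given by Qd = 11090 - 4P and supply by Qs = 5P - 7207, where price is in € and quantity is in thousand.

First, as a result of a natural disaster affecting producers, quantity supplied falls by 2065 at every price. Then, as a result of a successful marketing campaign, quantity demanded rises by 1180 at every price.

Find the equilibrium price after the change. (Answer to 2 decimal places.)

Initially, 11090 - 4P = 5P - 7207, so 18297 = 9P and P = 2033, Q = 2958.
The shock moves the curves to Qd = 12270 - 4P and Qs = 5P - 9272.
Clearing the new market: 12270 - 4P = 5P - 9272, so P = 21542/9 ≈ 2393.5556 and Q = 24262/9 ≈ 2695.7778.

2393.56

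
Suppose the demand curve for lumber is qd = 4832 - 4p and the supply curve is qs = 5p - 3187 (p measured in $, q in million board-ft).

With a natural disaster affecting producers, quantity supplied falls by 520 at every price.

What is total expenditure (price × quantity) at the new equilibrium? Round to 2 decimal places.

Initially, 4832 - 4p = 5p - 3187, so 8019 = 9p and p = 891, q = 1268.
The new curves are qd = 4832 - 4p (demand) and qs = 5p - 3707 (supply).
Clearing the new market: 4832 - 4p = 5p - 3707, so p = 8539/9 ≈ 948.7778 and q = 9332/9 ≈ 1036.8889.
New expenditure = 948.7778 × 1036.8889 = 983777.14.

983777.14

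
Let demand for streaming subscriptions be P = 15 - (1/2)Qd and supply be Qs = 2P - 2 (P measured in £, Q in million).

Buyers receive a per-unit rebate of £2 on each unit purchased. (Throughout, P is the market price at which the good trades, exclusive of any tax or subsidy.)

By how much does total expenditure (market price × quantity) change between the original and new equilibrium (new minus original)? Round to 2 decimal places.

Initially, 30 - 2P = 2P - 2, so 32 = 4P and P = 8, Q = 14.
Since buyers' out-of-pocket price is the market price minus the rebate, the effective demand curve becomes Qd = 34 - 2P.
Setting them equal: 34 - 2P = 2P - 2 → 36 = 4P, so P = 9 and Q = 16.
Expenditure moves from 8×14 = 112 to 9×16 = 144; change = +32.00.

+32.00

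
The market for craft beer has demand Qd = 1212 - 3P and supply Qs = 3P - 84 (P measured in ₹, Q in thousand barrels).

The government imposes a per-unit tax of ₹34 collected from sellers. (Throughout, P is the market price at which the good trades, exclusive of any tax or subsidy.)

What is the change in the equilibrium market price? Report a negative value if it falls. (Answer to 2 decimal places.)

+17.00

Solve the original market: 1212 - 3P = 3P - 84, hence P = 216 and Q = 564.
Since sellers keep the price net of the tax, the effective supply curve becomes Qs = 3P - 186.
New equilibrium: 1212 - 3P = 3P - 186 ⇒ 1398 = 6P ⇒ P = 233, Q = 513.
ΔP = 233 − 216 = +17.00.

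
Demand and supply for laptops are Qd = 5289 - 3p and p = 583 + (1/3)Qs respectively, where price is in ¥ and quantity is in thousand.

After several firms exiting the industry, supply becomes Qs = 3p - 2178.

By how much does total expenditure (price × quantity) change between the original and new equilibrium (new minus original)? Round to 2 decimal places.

-140390.25

Before the shock: 5289 - 3p = 3p - 1749 ⇒ 7038 = 6p ⇒ p = 1173, Q = 1770.
With the change applied: demand Qd = 5289 - 3p, supply Qs = 3p - 2178.
New equilibrium: 5289 - 3p = 3p - 2178 ⇒ 7467 = 6p ⇒ p = 1244.5, Q = 1555.5.
Expenditure moves from 1173×1770 = 2076210 to 1244.5×1555.5 = 1935819.75; change = -140390.25.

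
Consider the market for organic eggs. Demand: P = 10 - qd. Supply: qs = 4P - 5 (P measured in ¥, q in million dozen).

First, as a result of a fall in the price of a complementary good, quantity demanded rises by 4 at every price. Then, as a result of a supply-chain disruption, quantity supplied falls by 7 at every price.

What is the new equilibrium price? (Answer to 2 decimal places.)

5.20

Before the shock: 10 - P = 4P - 5 ⇒ 15 = 5P ⇒ P = 3, q = 7.
The new curves are qd = 14 - P (demand) and qs = 4P - 12 (supply).
Equate the new curves: 14 - P = 4P - 12, giving 26 = 5P, P = 5.2, q = 8.8.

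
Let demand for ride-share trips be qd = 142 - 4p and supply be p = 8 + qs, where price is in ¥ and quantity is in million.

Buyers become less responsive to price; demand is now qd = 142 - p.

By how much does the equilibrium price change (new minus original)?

+45

Before the shock: 142 - 4p = p - 8 ⇒ 150 = 5p ⇒ p = 30, q = 22.
The shock moves the curves to qd = 142 - p and qs = p - 8.
Equate the new curves: 142 - p = p - 8, giving 150 = 2p, p = 75, q = 67.
Δp = 75 − 30 = +45.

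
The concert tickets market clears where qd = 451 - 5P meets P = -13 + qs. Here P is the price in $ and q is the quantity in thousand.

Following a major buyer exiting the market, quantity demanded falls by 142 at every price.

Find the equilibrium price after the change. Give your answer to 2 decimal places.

49.33

Initially, 451 - 5P = P + 13, so 438 = 6P and P = 73, q = 86.
The shock moves the curves to qd = 309 - 5P and qs = P + 13.
Clearing the new market: 309 - 5P = P + 13, so P = 148/3 ≈ 49.3333 and q = 187/3 ≈ 62.3333.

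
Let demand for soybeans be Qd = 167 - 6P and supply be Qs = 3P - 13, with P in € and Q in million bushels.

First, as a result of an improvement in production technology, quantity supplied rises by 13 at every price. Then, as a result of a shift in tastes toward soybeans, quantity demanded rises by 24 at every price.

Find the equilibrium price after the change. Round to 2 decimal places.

Original equilibrium: 167 - 6P = 3P - 13 gives 180 = 9P, so P = 20 and Q = 47.
With the change applied: demand Qd = 191 - 6P, supply Qs = 3P.
Clearing the new market: 191 - 6P = 3P, so P = 191/9 ≈ 21.2222 and Q = 191/3 ≈ 63.6667.

21.22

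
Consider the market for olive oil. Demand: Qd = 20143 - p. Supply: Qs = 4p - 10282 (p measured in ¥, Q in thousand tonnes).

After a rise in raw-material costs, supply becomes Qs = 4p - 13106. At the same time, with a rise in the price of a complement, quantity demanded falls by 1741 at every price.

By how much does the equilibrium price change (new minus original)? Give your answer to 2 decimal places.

+216.60

Original equilibrium: 20143 - p = 4p - 10282 gives 30425 = 5p, so p = 6085 and Q = 14058.
With the change applied: demand Qd = 18402 - p, supply Qs = 4p - 13106.
Equate the new curves: 18402 - p = 4p - 13106, giving 31508 = 5p, p = 6301.6, Q = 12100.4.
Δp = 6301.6 − 6085 = +216.60.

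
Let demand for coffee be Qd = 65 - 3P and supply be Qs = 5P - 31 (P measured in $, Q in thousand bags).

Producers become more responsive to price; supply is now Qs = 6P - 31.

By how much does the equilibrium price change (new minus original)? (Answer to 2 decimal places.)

Original equilibrium: 65 - 3P = 5P - 31 gives 96 = 8P, so P = 12 and Q = 29.
With the change applied: demand Qd = 65 - 3P, supply Qs = 6P - 31.
Setting them equal: 65 - 3P = 6P - 31 → 96 = 9P, so P = 32/3 ≈ 10.6667 and Q = 33.
ΔP = 10.6667 − 12 = -1.33.

-1.33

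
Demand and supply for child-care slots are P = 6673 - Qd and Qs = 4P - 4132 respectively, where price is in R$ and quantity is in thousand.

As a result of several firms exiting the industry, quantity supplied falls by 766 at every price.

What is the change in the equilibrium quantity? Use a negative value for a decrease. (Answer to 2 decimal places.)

Original equilibrium: 6673 - P = 4P - 4132 gives 10805 = 5P, so P = 2161 and Q = 4512.
The shock moves the curves to Qd = 6673 - P and Qs = 4P - 4898.
Equate the new curves: 6673 - P = 4P - 4898, giving 11571 = 5P, P = 2314.2, Q = 4358.8.
ΔQ = 4358.8 − 4512 = -153.20.

-153.20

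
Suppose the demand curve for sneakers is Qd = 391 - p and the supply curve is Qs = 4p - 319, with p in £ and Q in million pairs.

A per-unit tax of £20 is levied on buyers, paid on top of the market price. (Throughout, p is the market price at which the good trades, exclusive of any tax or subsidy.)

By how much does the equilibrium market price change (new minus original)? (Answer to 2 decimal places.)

Solve the original market: 391 - p = 4p - 319, hence p = 142 and Q = 249.
Since buyers pay the price plus the tax, the effective demand curve becomes Qd = 371 - p.
Setting them equal: 371 - p = 4p - 319 → 690 = 5p, so p = 138 and Q = 233.
Δp = 138 − 142 = -4.00.

-4.00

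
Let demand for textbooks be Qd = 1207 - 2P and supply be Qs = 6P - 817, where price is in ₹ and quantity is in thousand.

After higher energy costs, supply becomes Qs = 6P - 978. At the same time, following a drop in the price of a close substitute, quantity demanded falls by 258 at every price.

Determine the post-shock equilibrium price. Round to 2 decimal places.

Initially, 1207 - 2P = 6P - 817, so 2024 = 8P and P = 253, Q = 701.
The shock moves the curves to Qd = 949 - 2P and Qs = 6P - 978.
Setting them equal: 949 - 2P = 6P - 978 → 1927 = 8P, so P = 240.875 and Q = 467.25.

240.88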